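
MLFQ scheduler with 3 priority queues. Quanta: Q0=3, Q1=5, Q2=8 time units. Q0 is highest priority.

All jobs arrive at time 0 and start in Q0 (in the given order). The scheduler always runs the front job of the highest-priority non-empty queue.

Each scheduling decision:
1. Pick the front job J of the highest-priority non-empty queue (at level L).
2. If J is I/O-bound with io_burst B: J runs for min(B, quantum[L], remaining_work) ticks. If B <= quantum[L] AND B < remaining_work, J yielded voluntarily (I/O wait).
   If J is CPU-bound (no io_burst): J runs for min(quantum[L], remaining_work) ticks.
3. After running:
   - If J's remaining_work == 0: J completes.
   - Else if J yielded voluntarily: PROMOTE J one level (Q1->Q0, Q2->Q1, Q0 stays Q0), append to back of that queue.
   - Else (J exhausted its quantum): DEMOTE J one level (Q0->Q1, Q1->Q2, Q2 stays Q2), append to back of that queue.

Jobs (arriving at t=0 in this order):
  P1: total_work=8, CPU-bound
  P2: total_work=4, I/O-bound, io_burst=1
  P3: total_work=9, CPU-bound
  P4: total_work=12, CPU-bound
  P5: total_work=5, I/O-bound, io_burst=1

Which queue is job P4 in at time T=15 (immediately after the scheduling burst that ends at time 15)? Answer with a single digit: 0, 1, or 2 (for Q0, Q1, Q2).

Answer: 1

Derivation:
t=0-3: P1@Q0 runs 3, rem=5, quantum used, demote→Q1. Q0=[P2,P3,P4,P5] Q1=[P1] Q2=[]
t=3-4: P2@Q0 runs 1, rem=3, I/O yield, promote→Q0. Q0=[P3,P4,P5,P2] Q1=[P1] Q2=[]
t=4-7: P3@Q0 runs 3, rem=6, quantum used, demote→Q1. Q0=[P4,P5,P2] Q1=[P1,P3] Q2=[]
t=7-10: P4@Q0 runs 3, rem=9, quantum used, demote→Q1. Q0=[P5,P2] Q1=[P1,P3,P4] Q2=[]
t=10-11: P5@Q0 runs 1, rem=4, I/O yield, promote→Q0. Q0=[P2,P5] Q1=[P1,P3,P4] Q2=[]
t=11-12: P2@Q0 runs 1, rem=2, I/O yield, promote→Q0. Q0=[P5,P2] Q1=[P1,P3,P4] Q2=[]
t=12-13: P5@Q0 runs 1, rem=3, I/O yield, promote→Q0. Q0=[P2,P5] Q1=[P1,P3,P4] Q2=[]
t=13-14: P2@Q0 runs 1, rem=1, I/O yield, promote→Q0. Q0=[P5,P2] Q1=[P1,P3,P4] Q2=[]
t=14-15: P5@Q0 runs 1, rem=2, I/O yield, promote→Q0. Q0=[P2,P5] Q1=[P1,P3,P4] Q2=[]
t=15-16: P2@Q0 runs 1, rem=0, completes. Q0=[P5] Q1=[P1,P3,P4] Q2=[]
t=16-17: P5@Q0 runs 1, rem=1, I/O yield, promote→Q0. Q0=[P5] Q1=[P1,P3,P4] Q2=[]
t=17-18: P5@Q0 runs 1, rem=0, completes. Q0=[] Q1=[P1,P3,P4] Q2=[]
t=18-23: P1@Q1 runs 5, rem=0, completes. Q0=[] Q1=[P3,P4] Q2=[]
t=23-28: P3@Q1 runs 5, rem=1, quantum used, demote→Q2. Q0=[] Q1=[P4] Q2=[P3]
t=28-33: P4@Q1 runs 5, rem=4, quantum used, demote→Q2. Q0=[] Q1=[] Q2=[P3,P4]
t=33-34: P3@Q2 runs 1, rem=0, completes. Q0=[] Q1=[] Q2=[P4]
t=34-38: P4@Q2 runs 4, rem=0, completes. Q0=[] Q1=[] Q2=[]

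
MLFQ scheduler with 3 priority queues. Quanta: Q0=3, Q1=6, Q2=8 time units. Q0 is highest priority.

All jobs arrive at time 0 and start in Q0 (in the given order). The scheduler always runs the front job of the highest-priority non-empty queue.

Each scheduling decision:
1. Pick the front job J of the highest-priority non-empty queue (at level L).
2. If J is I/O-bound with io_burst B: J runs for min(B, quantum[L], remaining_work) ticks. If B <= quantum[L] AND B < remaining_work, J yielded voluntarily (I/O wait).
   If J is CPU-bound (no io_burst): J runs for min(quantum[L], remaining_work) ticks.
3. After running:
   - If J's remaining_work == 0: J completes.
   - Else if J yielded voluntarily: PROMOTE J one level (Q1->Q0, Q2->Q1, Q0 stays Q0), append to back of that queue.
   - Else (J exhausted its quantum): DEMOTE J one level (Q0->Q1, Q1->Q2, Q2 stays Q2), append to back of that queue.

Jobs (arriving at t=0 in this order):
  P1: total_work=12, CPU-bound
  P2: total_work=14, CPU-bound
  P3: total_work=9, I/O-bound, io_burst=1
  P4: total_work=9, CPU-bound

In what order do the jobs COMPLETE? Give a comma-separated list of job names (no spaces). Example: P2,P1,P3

Answer: P3,P4,P1,P2

Derivation:
t=0-3: P1@Q0 runs 3, rem=9, quantum used, demote→Q1. Q0=[P2,P3,P4] Q1=[P1] Q2=[]
t=3-6: P2@Q0 runs 3, rem=11, quantum used, demote→Q1. Q0=[P3,P4] Q1=[P1,P2] Q2=[]
t=6-7: P3@Q0 runs 1, rem=8, I/O yield, promote→Q0. Q0=[P4,P3] Q1=[P1,P2] Q2=[]
t=7-10: P4@Q0 runs 3, rem=6, quantum used, demote→Q1. Q0=[P3] Q1=[P1,P2,P4] Q2=[]
t=10-11: P3@Q0 runs 1, rem=7, I/O yield, promote→Q0. Q0=[P3] Q1=[P1,P2,P4] Q2=[]
t=11-12: P3@Q0 runs 1, rem=6, I/O yield, promote→Q0. Q0=[P3] Q1=[P1,P2,P4] Q2=[]
t=12-13: P3@Q0 runs 1, rem=5, I/O yield, promote→Q0. Q0=[P3] Q1=[P1,P2,P4] Q2=[]
t=13-14: P3@Q0 runs 1, rem=4, I/O yield, promote→Q0. Q0=[P3] Q1=[P1,P2,P4] Q2=[]
t=14-15: P3@Q0 runs 1, rem=3, I/O yield, promote→Q0. Q0=[P3] Q1=[P1,P2,P4] Q2=[]
t=15-16: P3@Q0 runs 1, rem=2, I/O yield, promote→Q0. Q0=[P3] Q1=[P1,P2,P4] Q2=[]
t=16-17: P3@Q0 runs 1, rem=1, I/O yield, promote→Q0. Q0=[P3] Q1=[P1,P2,P4] Q2=[]
t=17-18: P3@Q0 runs 1, rem=0, completes. Q0=[] Q1=[P1,P2,P4] Q2=[]
t=18-24: P1@Q1 runs 6, rem=3, quantum used, demote→Q2. Q0=[] Q1=[P2,P4] Q2=[P1]
t=24-30: P2@Q1 runs 6, rem=5, quantum used, demote→Q2. Q0=[] Q1=[P4] Q2=[P1,P2]
t=30-36: P4@Q1 runs 6, rem=0, completes. Q0=[] Q1=[] Q2=[P1,P2]
t=36-39: P1@Q2 runs 3, rem=0, completes. Q0=[] Q1=[] Q2=[P2]
t=39-44: P2@Q2 runs 5, rem=0, completes. Q0=[] Q1=[] Q2=[]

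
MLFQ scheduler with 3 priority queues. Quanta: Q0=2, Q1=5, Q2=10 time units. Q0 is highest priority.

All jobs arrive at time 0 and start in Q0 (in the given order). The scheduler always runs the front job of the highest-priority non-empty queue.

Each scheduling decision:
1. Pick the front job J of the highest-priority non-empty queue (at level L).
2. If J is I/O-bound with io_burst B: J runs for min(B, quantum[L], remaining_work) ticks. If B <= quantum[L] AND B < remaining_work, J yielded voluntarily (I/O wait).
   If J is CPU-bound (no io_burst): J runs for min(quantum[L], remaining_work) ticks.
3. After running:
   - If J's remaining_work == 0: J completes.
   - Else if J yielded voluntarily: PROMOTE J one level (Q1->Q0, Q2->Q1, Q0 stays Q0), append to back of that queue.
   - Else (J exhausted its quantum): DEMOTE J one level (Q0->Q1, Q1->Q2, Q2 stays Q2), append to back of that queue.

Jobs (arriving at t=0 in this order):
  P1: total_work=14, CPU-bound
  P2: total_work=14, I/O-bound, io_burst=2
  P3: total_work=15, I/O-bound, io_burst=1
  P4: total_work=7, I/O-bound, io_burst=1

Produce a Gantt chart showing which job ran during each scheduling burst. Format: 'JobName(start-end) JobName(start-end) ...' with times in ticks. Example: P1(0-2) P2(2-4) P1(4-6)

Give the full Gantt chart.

Answer: P1(0-2) P2(2-4) P3(4-5) P4(5-6) P2(6-8) P3(8-9) P4(9-10) P2(10-12) P3(12-13) P4(13-14) P2(14-16) P3(16-17) P4(17-18) P2(18-20) P3(20-21) P4(21-22) P2(22-24) P3(24-25) P4(25-26) P2(26-28) P3(28-29) P4(29-30) P3(30-31) P3(31-32) P3(32-33) P3(33-34) P3(34-35) P3(35-36) P3(36-37) P3(37-38) P1(38-43) P1(43-50)

Derivation:
t=0-2: P1@Q0 runs 2, rem=12, quantum used, demote→Q1. Q0=[P2,P3,P4] Q1=[P1] Q2=[]
t=2-4: P2@Q0 runs 2, rem=12, I/O yield, promote→Q0. Q0=[P3,P4,P2] Q1=[P1] Q2=[]
t=4-5: P3@Q0 runs 1, rem=14, I/O yield, promote→Q0. Q0=[P4,P2,P3] Q1=[P1] Q2=[]
t=5-6: P4@Q0 runs 1, rem=6, I/O yield, promote→Q0. Q0=[P2,P3,P4] Q1=[P1] Q2=[]
t=6-8: P2@Q0 runs 2, rem=10, I/O yield, promote→Q0. Q0=[P3,P4,P2] Q1=[P1] Q2=[]
t=8-9: P3@Q0 runs 1, rem=13, I/O yield, promote→Q0. Q0=[P4,P2,P3] Q1=[P1] Q2=[]
t=9-10: P4@Q0 runs 1, rem=5, I/O yield, promote→Q0. Q0=[P2,P3,P4] Q1=[P1] Q2=[]
t=10-12: P2@Q0 runs 2, rem=8, I/O yield, promote→Q0. Q0=[P3,P4,P2] Q1=[P1] Q2=[]
t=12-13: P3@Q0 runs 1, rem=12, I/O yield, promote→Q0. Q0=[P4,P2,P3] Q1=[P1] Q2=[]
t=13-14: P4@Q0 runs 1, rem=4, I/O yield, promote→Q0. Q0=[P2,P3,P4] Q1=[P1] Q2=[]
t=14-16: P2@Q0 runs 2, rem=6, I/O yield, promote→Q0. Q0=[P3,P4,P2] Q1=[P1] Q2=[]
t=16-17: P3@Q0 runs 1, rem=11, I/O yield, promote→Q0. Q0=[P4,P2,P3] Q1=[P1] Q2=[]
t=17-18: P4@Q0 runs 1, rem=3, I/O yield, promote→Q0. Q0=[P2,P3,P4] Q1=[P1] Q2=[]
t=18-20: P2@Q0 runs 2, rem=4, I/O yield, promote→Q0. Q0=[P3,P4,P2] Q1=[P1] Q2=[]
t=20-21: P3@Q0 runs 1, rem=10, I/O yield, promote→Q0. Q0=[P4,P2,P3] Q1=[P1] Q2=[]
t=21-22: P4@Q0 runs 1, rem=2, I/O yield, promote→Q0. Q0=[P2,P3,P4] Q1=[P1] Q2=[]
t=22-24: P2@Q0 runs 2, rem=2, I/O yield, promote→Q0. Q0=[P3,P4,P2] Q1=[P1] Q2=[]
t=24-25: P3@Q0 runs 1, rem=9, I/O yield, promote→Q0. Q0=[P4,P2,P3] Q1=[P1] Q2=[]
t=25-26: P4@Q0 runs 1, rem=1, I/O yield, promote→Q0. Q0=[P2,P3,P4] Q1=[P1] Q2=[]
t=26-28: P2@Q0 runs 2, rem=0, completes. Q0=[P3,P4] Q1=[P1] Q2=[]
t=28-29: P3@Q0 runs 1, rem=8, I/O yield, promote→Q0. Q0=[P4,P3] Q1=[P1] Q2=[]
t=29-30: P4@Q0 runs 1, rem=0, completes. Q0=[P3] Q1=[P1] Q2=[]
t=30-31: P3@Q0 runs 1, rem=7, I/O yield, promote→Q0. Q0=[P3] Q1=[P1] Q2=[]
t=31-32: P3@Q0 runs 1, rem=6, I/O yield, promote→Q0. Q0=[P3] Q1=[P1] Q2=[]
t=32-33: P3@Q0 runs 1, rem=5, I/O yield, promote→Q0. Q0=[P3] Q1=[P1] Q2=[]
t=33-34: P3@Q0 runs 1, rem=4, I/O yield, promote→Q0. Q0=[P3] Q1=[P1] Q2=[]
t=34-35: P3@Q0 runs 1, rem=3, I/O yield, promote→Q0. Q0=[P3] Q1=[P1] Q2=[]
t=35-36: P3@Q0 runs 1, rem=2, I/O yield, promote→Q0. Q0=[P3] Q1=[P1] Q2=[]
t=36-37: P3@Q0 runs 1, rem=1, I/O yield, promote→Q0. Q0=[P3] Q1=[P1] Q2=[]
t=37-38: P3@Q0 runs 1, rem=0, completes. Q0=[] Q1=[P1] Q2=[]
t=38-43: P1@Q1 runs 5, rem=7, quantum used, demote→Q2. Q0=[] Q1=[] Q2=[P1]
t=43-50: P1@Q2 runs 7, rem=0, completes. Q0=[] Q1=[] Q2=[]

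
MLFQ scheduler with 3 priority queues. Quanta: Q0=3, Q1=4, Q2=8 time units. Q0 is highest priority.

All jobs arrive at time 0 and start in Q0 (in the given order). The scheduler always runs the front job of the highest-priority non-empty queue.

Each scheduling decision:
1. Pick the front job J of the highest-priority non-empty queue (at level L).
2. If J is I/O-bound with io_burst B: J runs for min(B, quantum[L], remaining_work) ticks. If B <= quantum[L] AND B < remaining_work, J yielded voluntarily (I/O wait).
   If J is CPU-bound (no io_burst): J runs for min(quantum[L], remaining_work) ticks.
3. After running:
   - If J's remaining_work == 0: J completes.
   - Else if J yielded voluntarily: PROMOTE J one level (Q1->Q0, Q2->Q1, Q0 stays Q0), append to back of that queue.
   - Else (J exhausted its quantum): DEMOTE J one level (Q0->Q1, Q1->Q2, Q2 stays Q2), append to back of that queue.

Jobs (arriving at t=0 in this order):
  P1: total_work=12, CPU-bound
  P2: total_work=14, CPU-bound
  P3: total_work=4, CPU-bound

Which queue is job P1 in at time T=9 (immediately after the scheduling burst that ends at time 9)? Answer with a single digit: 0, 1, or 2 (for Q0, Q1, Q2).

t=0-3: P1@Q0 runs 3, rem=9, quantum used, demote→Q1. Q0=[P2,P3] Q1=[P1] Q2=[]
t=3-6: P2@Q0 runs 3, rem=11, quantum used, demote→Q1. Q0=[P3] Q1=[P1,P2] Q2=[]
t=6-9: P3@Q0 runs 3, rem=1, quantum used, demote→Q1. Q0=[] Q1=[P1,P2,P3] Q2=[]
t=9-13: P1@Q1 runs 4, rem=5, quantum used, demote→Q2. Q0=[] Q1=[P2,P3] Q2=[P1]
t=13-17: P2@Q1 runs 4, rem=7, quantum used, demote→Q2. Q0=[] Q1=[P3] Q2=[P1,P2]
t=17-18: P3@Q1 runs 1, rem=0, completes. Q0=[] Q1=[] Q2=[P1,P2]
t=18-23: P1@Q2 runs 5, rem=0, completes. Q0=[] Q1=[] Q2=[P2]
t=23-30: P2@Q2 runs 7, rem=0, completes. Q0=[] Q1=[] Q2=[]

Answer: 1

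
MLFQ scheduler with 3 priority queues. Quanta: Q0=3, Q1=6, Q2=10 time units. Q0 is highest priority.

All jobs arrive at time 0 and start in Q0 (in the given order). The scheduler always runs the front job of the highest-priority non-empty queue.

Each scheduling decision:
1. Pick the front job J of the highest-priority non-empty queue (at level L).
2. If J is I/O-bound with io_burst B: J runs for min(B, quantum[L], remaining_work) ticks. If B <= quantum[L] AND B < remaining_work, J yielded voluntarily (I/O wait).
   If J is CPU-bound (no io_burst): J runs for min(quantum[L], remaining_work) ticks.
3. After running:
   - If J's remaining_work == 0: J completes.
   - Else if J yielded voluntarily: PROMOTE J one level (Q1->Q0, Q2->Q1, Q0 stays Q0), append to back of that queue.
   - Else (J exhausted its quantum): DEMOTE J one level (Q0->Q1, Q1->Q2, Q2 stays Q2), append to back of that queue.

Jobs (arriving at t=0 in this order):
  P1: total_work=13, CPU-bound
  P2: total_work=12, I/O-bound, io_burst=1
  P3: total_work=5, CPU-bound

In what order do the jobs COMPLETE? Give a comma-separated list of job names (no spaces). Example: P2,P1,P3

Answer: P2,P3,P1

Derivation:
t=0-3: P1@Q0 runs 3, rem=10, quantum used, demote→Q1. Q0=[P2,P3] Q1=[P1] Q2=[]
t=3-4: P2@Q0 runs 1, rem=11, I/O yield, promote→Q0. Q0=[P3,P2] Q1=[P1] Q2=[]
t=4-7: P3@Q0 runs 3, rem=2, quantum used, demote→Q1. Q0=[P2] Q1=[P1,P3] Q2=[]
t=7-8: P2@Q0 runs 1, rem=10, I/O yield, promote→Q0. Q0=[P2] Q1=[P1,P3] Q2=[]
t=8-9: P2@Q0 runs 1, rem=9, I/O yield, promote→Q0. Q0=[P2] Q1=[P1,P3] Q2=[]
t=9-10: P2@Q0 runs 1, rem=8, I/O yield, promote→Q0. Q0=[P2] Q1=[P1,P3] Q2=[]
t=10-11: P2@Q0 runs 1, rem=7, I/O yield, promote→Q0. Q0=[P2] Q1=[P1,P3] Q2=[]
t=11-12: P2@Q0 runs 1, rem=6, I/O yield, promote→Q0. Q0=[P2] Q1=[P1,P3] Q2=[]
t=12-13: P2@Q0 runs 1, rem=5, I/O yield, promote→Q0. Q0=[P2] Q1=[P1,P3] Q2=[]
t=13-14: P2@Q0 runs 1, rem=4, I/O yield, promote→Q0. Q0=[P2] Q1=[P1,P3] Q2=[]
t=14-15: P2@Q0 runs 1, rem=3, I/O yield, promote→Q0. Q0=[P2] Q1=[P1,P3] Q2=[]
t=15-16: P2@Q0 runs 1, rem=2, I/O yield, promote→Q0. Q0=[P2] Q1=[P1,P3] Q2=[]
t=16-17: P2@Q0 runs 1, rem=1, I/O yield, promote→Q0. Q0=[P2] Q1=[P1,P3] Q2=[]
t=17-18: P2@Q0 runs 1, rem=0, completes. Q0=[] Q1=[P1,P3] Q2=[]
t=18-24: P1@Q1 runs 6, rem=4, quantum used, demote→Q2. Q0=[] Q1=[P3] Q2=[P1]
t=24-26: P3@Q1 runs 2, rem=0, completes. Q0=[] Q1=[] Q2=[P1]
t=26-30: P1@Q2 runs 4, rem=0, completes. Q0=[] Q1=[] Q2=[]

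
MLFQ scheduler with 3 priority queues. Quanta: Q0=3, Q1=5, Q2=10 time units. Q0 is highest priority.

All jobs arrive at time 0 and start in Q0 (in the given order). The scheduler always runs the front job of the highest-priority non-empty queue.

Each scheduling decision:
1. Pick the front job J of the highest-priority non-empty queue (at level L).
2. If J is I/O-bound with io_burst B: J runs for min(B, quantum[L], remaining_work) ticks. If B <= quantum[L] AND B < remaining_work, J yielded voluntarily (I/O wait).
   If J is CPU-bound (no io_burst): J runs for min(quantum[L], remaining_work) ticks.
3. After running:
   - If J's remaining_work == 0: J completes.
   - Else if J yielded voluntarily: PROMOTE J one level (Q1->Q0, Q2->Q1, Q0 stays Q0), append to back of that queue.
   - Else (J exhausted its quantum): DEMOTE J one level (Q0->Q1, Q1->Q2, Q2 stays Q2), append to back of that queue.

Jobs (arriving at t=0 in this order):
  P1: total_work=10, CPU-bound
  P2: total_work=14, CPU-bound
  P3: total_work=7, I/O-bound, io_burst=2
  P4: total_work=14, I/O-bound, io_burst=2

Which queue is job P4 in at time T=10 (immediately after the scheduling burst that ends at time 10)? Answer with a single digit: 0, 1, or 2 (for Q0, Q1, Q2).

t=0-3: P1@Q0 runs 3, rem=7, quantum used, demote→Q1. Q0=[P2,P3,P4] Q1=[P1] Q2=[]
t=3-6: P2@Q0 runs 3, rem=11, quantum used, demote→Q1. Q0=[P3,P4] Q1=[P1,P2] Q2=[]
t=6-8: P3@Q0 runs 2, rem=5, I/O yield, promote→Q0. Q0=[P4,P3] Q1=[P1,P2] Q2=[]
t=8-10: P4@Q0 runs 2, rem=12, I/O yield, promote→Q0. Q0=[P3,P4] Q1=[P1,P2] Q2=[]
t=10-12: P3@Q0 runs 2, rem=3, I/O yield, promote→Q0. Q0=[P4,P3] Q1=[P1,P2] Q2=[]
t=12-14: P4@Q0 runs 2, rem=10, I/O yield, promote→Q0. Q0=[P3,P4] Q1=[P1,P2] Q2=[]
t=14-16: P3@Q0 runs 2, rem=1, I/O yield, promote→Q0. Q0=[P4,P3] Q1=[P1,P2] Q2=[]
t=16-18: P4@Q0 runs 2, rem=8, I/O yield, promote→Q0. Q0=[P3,P4] Q1=[P1,P2] Q2=[]
t=18-19: P3@Q0 runs 1, rem=0, completes. Q0=[P4] Q1=[P1,P2] Q2=[]
t=19-21: P4@Q0 runs 2, rem=6, I/O yield, promote→Q0. Q0=[P4] Q1=[P1,P2] Q2=[]
t=21-23: P4@Q0 runs 2, rem=4, I/O yield, promote→Q0. Q0=[P4] Q1=[P1,P2] Q2=[]
t=23-25: P4@Q0 runs 2, rem=2, I/O yield, promote→Q0. Q0=[P4] Q1=[P1,P2] Q2=[]
t=25-27: P4@Q0 runs 2, rem=0, completes. Q0=[] Q1=[P1,P2] Q2=[]
t=27-32: P1@Q1 runs 5, rem=2, quantum used, demote→Q2. Q0=[] Q1=[P2] Q2=[P1]
t=32-37: P2@Q1 runs 5, rem=6, quantum used, demote→Q2. Q0=[] Q1=[] Q2=[P1,P2]
t=37-39: P1@Q2 runs 2, rem=0, completes. Q0=[] Q1=[] Q2=[P2]
t=39-45: P2@Q2 runs 6, rem=0, completes. Q0=[] Q1=[] Q2=[]

Answer: 0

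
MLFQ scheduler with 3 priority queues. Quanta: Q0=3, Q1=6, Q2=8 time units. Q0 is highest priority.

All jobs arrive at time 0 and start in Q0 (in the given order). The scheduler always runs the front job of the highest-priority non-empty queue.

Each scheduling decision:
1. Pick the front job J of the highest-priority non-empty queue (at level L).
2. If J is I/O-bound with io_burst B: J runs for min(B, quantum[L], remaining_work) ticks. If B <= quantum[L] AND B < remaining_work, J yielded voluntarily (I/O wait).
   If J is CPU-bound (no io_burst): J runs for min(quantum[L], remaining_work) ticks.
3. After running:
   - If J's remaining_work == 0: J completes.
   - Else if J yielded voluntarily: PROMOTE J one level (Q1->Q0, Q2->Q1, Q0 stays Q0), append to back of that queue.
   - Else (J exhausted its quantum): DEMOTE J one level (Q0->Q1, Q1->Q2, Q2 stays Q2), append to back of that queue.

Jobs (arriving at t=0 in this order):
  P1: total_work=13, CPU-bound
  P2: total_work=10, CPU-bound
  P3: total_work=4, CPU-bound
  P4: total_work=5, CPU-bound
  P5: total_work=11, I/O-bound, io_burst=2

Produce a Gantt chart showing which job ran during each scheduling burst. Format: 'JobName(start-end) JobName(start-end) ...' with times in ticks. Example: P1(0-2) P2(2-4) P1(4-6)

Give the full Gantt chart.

t=0-3: P1@Q0 runs 3, rem=10, quantum used, demote→Q1. Q0=[P2,P3,P4,P5] Q1=[P1] Q2=[]
t=3-6: P2@Q0 runs 3, rem=7, quantum used, demote→Q1. Q0=[P3,P4,P5] Q1=[P1,P2] Q2=[]
t=6-9: P3@Q0 runs 3, rem=1, quantum used, demote→Q1. Q0=[P4,P5] Q1=[P1,P2,P3] Q2=[]
t=9-12: P4@Q0 runs 3, rem=2, quantum used, demote→Q1. Q0=[P5] Q1=[P1,P2,P3,P4] Q2=[]
t=12-14: P5@Q0 runs 2, rem=9, I/O yield, promote→Q0. Q0=[P5] Q1=[P1,P2,P3,P4] Q2=[]
t=14-16: P5@Q0 runs 2, rem=7, I/O yield, promote→Q0. Q0=[P5] Q1=[P1,P2,P3,P4] Q2=[]
t=16-18: P5@Q0 runs 2, rem=5, I/O yield, promote→Q0. Q0=[P5] Q1=[P1,P2,P3,P4] Q2=[]
t=18-20: P5@Q0 runs 2, rem=3, I/O yield, promote→Q0. Q0=[P5] Q1=[P1,P2,P3,P4] Q2=[]
t=20-22: P5@Q0 runs 2, rem=1, I/O yield, promote→Q0. Q0=[P5] Q1=[P1,P2,P3,P4] Q2=[]
t=22-23: P5@Q0 runs 1, rem=0, completes. Q0=[] Q1=[P1,P2,P3,P4] Q2=[]
t=23-29: P1@Q1 runs 6, rem=4, quantum used, demote→Q2. Q0=[] Q1=[P2,P3,P4] Q2=[P1]
t=29-35: P2@Q1 runs 6, rem=1, quantum used, demote→Q2. Q0=[] Q1=[P3,P4] Q2=[P1,P2]
t=35-36: P3@Q1 runs 1, rem=0, completes. Q0=[] Q1=[P4] Q2=[P1,P2]
t=36-38: P4@Q1 runs 2, rem=0, completes. Q0=[] Q1=[] Q2=[P1,P2]
t=38-42: P1@Q2 runs 4, rem=0, completes. Q0=[] Q1=[] Q2=[P2]
t=42-43: P2@Q2 runs 1, rem=0, completes. Q0=[] Q1=[] Q2=[]

Answer: P1(0-3) P2(3-6) P3(6-9) P4(9-12) P5(12-14) P5(14-16) P5(16-18) P5(18-20) P5(20-22) P5(22-23) P1(23-29) P2(29-35) P3(35-36) P4(36-38) P1(38-42) P2(42-43)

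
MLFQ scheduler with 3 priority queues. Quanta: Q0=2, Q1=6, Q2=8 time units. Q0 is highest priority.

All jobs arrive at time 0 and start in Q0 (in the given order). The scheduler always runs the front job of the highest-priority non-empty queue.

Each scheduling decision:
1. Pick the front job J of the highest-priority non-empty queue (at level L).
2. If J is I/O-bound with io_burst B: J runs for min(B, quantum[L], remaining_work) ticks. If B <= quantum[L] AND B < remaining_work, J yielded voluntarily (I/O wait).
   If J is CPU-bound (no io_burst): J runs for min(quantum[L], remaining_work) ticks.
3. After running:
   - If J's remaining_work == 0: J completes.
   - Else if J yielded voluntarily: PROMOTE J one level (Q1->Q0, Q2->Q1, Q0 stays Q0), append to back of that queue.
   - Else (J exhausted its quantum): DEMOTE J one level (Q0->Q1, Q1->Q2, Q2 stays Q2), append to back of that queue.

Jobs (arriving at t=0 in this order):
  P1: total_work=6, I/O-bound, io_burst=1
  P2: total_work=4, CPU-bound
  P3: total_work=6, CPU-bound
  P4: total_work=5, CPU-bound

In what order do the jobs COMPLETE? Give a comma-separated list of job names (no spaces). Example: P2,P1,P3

Answer: P1,P2,P3,P4

Derivation:
t=0-1: P1@Q0 runs 1, rem=5, I/O yield, promote→Q0. Q0=[P2,P3,P4,P1] Q1=[] Q2=[]
t=1-3: P2@Q0 runs 2, rem=2, quantum used, demote→Q1. Q0=[P3,P4,P1] Q1=[P2] Q2=[]
t=3-5: P3@Q0 runs 2, rem=4, quantum used, demote→Q1. Q0=[P4,P1] Q1=[P2,P3] Q2=[]
t=5-7: P4@Q0 runs 2, rem=3, quantum used, demote→Q1. Q0=[P1] Q1=[P2,P3,P4] Q2=[]
t=7-8: P1@Q0 runs 1, rem=4, I/O yield, promote→Q0. Q0=[P1] Q1=[P2,P3,P4] Q2=[]
t=8-9: P1@Q0 runs 1, rem=3, I/O yield, promote→Q0. Q0=[P1] Q1=[P2,P3,P4] Q2=[]
t=9-10: P1@Q0 runs 1, rem=2, I/O yield, promote→Q0. Q0=[P1] Q1=[P2,P3,P4] Q2=[]
t=10-11: P1@Q0 runs 1, rem=1, I/O yield, promote→Q0. Q0=[P1] Q1=[P2,P3,P4] Q2=[]
t=11-12: P1@Q0 runs 1, rem=0, completes. Q0=[] Q1=[P2,P3,P4] Q2=[]
t=12-14: P2@Q1 runs 2, rem=0, completes. Q0=[] Q1=[P3,P4] Q2=[]
t=14-18: P3@Q1 runs 4, rem=0, completes. Q0=[] Q1=[P4] Q2=[]
t=18-21: P4@Q1 runs 3, rem=0, completes. Q0=[] Q1=[] Q2=[]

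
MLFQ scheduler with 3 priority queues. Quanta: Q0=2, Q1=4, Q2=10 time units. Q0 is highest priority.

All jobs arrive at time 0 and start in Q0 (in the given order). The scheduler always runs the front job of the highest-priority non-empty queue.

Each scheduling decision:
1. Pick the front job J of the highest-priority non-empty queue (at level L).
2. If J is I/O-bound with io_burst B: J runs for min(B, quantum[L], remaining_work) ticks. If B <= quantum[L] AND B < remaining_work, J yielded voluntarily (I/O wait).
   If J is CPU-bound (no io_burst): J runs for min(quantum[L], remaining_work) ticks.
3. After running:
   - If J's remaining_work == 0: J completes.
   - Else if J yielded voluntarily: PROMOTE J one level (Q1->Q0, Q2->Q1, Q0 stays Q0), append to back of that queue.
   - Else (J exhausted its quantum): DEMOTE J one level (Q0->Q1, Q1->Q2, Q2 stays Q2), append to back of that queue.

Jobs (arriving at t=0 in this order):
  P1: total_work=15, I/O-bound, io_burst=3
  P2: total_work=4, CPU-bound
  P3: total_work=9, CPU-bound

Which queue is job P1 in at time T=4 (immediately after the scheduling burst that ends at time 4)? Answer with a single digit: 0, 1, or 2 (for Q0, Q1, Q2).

t=0-2: P1@Q0 runs 2, rem=13, quantum used, demote→Q1. Q0=[P2,P3] Q1=[P1] Q2=[]
t=2-4: P2@Q0 runs 2, rem=2, quantum used, demote→Q1. Q0=[P3] Q1=[P1,P2] Q2=[]
t=4-6: P3@Q0 runs 2, rem=7, quantum used, demote→Q1. Q0=[] Q1=[P1,P2,P3] Q2=[]
t=6-9: P1@Q1 runs 3, rem=10, I/O yield, promote→Q0. Q0=[P1] Q1=[P2,P3] Q2=[]
t=9-11: P1@Q0 runs 2, rem=8, quantum used, demote→Q1. Q0=[] Q1=[P2,P3,P1] Q2=[]
t=11-13: P2@Q1 runs 2, rem=0, completes. Q0=[] Q1=[P3,P1] Q2=[]
t=13-17: P3@Q1 runs 4, rem=3, quantum used, demote→Q2. Q0=[] Q1=[P1] Q2=[P3]
t=17-20: P1@Q1 runs 3, rem=5, I/O yield, promote→Q0. Q0=[P1] Q1=[] Q2=[P3]
t=20-22: P1@Q0 runs 2, rem=3, quantum used, demote→Q1. Q0=[] Q1=[P1] Q2=[P3]
t=22-25: P1@Q1 runs 3, rem=0, completes. Q0=[] Q1=[] Q2=[P3]
t=25-28: P3@Q2 runs 3, rem=0, completes. Q0=[] Q1=[] Q2=[]

Answer: 1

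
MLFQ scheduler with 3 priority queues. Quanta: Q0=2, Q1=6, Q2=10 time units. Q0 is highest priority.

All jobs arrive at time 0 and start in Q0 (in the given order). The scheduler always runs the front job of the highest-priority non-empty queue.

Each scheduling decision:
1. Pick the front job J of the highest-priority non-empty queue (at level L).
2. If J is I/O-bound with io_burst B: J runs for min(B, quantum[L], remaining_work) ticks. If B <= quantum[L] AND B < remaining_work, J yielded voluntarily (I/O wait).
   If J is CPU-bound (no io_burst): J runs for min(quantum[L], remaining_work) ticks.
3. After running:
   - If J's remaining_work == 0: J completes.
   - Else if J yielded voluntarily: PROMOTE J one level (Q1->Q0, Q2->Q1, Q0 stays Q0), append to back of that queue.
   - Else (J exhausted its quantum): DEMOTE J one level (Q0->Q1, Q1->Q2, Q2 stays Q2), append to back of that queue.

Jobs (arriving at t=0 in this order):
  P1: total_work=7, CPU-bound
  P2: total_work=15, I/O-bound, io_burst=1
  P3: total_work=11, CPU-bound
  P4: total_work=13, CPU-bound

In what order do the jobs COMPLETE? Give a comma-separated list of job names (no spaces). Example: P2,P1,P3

t=0-2: P1@Q0 runs 2, rem=5, quantum used, demote→Q1. Q0=[P2,P3,P4] Q1=[P1] Q2=[]
t=2-3: P2@Q0 runs 1, rem=14, I/O yield, promote→Q0. Q0=[P3,P4,P2] Q1=[P1] Q2=[]
t=3-5: P3@Q0 runs 2, rem=9, quantum used, demote→Q1. Q0=[P4,P2] Q1=[P1,P3] Q2=[]
t=5-7: P4@Q0 runs 2, rem=11, quantum used, demote→Q1. Q0=[P2] Q1=[P1,P3,P4] Q2=[]
t=7-8: P2@Q0 runs 1, rem=13, I/O yield, promote→Q0. Q0=[P2] Q1=[P1,P3,P4] Q2=[]
t=8-9: P2@Q0 runs 1, rem=12, I/O yield, promote→Q0. Q0=[P2] Q1=[P1,P3,P4] Q2=[]
t=9-10: P2@Q0 runs 1, rem=11, I/O yield, promote→Q0. Q0=[P2] Q1=[P1,P3,P4] Q2=[]
t=10-11: P2@Q0 runs 1, rem=10, I/O yield, promote→Q0. Q0=[P2] Q1=[P1,P3,P4] Q2=[]
t=11-12: P2@Q0 runs 1, rem=9, I/O yield, promote→Q0. Q0=[P2] Q1=[P1,P3,P4] Q2=[]
t=12-13: P2@Q0 runs 1, rem=8, I/O yield, promote→Q0. Q0=[P2] Q1=[P1,P3,P4] Q2=[]
t=13-14: P2@Q0 runs 1, rem=7, I/O yield, promote→Q0. Q0=[P2] Q1=[P1,P3,P4] Q2=[]
t=14-15: P2@Q0 runs 1, rem=6, I/O yield, promote→Q0. Q0=[P2] Q1=[P1,P3,P4] Q2=[]
t=15-16: P2@Q0 runs 1, rem=5, I/O yield, promote→Q0. Q0=[P2] Q1=[P1,P3,P4] Q2=[]
t=16-17: P2@Q0 runs 1, rem=4, I/O yield, promote→Q0. Q0=[P2] Q1=[P1,P3,P4] Q2=[]
t=17-18: P2@Q0 runs 1, rem=3, I/O yield, promote→Q0. Q0=[P2] Q1=[P1,P3,P4] Q2=[]
t=18-19: P2@Q0 runs 1, rem=2, I/O yield, promote→Q0. Q0=[P2] Q1=[P1,P3,P4] Q2=[]
t=19-20: P2@Q0 runs 1, rem=1, I/O yield, promote→Q0. Q0=[P2] Q1=[P1,P3,P4] Q2=[]
t=20-21: P2@Q0 runs 1, rem=0, completes. Q0=[] Q1=[P1,P3,P4] Q2=[]
t=21-26: P1@Q1 runs 5, rem=0, completes. Q0=[] Q1=[P3,P4] Q2=[]
t=26-32: P3@Q1 runs 6, rem=3, quantum used, demote→Q2. Q0=[] Q1=[P4] Q2=[P3]
t=32-38: P4@Q1 runs 6, rem=5, quantum used, demote→Q2. Q0=[] Q1=[] Q2=[P3,P4]
t=38-41: P3@Q2 runs 3, rem=0, completes. Q0=[] Q1=[] Q2=[P4]
t=41-46: P4@Q2 runs 5, rem=0, completes. Q0=[] Q1=[] Q2=[]

Answer: P2,P1,P3,P4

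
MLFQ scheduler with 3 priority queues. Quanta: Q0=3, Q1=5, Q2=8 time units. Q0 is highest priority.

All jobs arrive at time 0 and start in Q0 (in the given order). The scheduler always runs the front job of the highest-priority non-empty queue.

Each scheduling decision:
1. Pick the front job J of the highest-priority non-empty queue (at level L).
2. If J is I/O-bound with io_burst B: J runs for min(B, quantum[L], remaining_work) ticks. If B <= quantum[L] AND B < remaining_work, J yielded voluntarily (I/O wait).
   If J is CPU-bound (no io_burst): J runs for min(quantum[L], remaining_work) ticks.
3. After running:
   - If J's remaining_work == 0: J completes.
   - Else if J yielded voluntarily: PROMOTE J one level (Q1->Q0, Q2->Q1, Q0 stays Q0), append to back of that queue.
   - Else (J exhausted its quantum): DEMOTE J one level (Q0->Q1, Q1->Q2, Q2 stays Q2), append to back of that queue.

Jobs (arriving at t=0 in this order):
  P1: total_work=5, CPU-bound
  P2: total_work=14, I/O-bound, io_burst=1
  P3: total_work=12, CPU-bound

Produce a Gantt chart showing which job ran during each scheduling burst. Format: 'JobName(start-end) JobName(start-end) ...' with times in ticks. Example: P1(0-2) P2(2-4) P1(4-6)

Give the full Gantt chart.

Answer: P1(0-3) P2(3-4) P3(4-7) P2(7-8) P2(8-9) P2(9-10) P2(10-11) P2(11-12) P2(12-13) P2(13-14) P2(14-15) P2(15-16) P2(16-17) P2(17-18) P2(18-19) P2(19-20) P1(20-22) P3(22-27) P3(27-31)

Derivation:
t=0-3: P1@Q0 runs 3, rem=2, quantum used, demote→Q1. Q0=[P2,P3] Q1=[P1] Q2=[]
t=3-4: P2@Q0 runs 1, rem=13, I/O yield, promote→Q0. Q0=[P3,P2] Q1=[P1] Q2=[]
t=4-7: P3@Q0 runs 3, rem=9, quantum used, demote→Q1. Q0=[P2] Q1=[P1,P3] Q2=[]
t=7-8: P2@Q0 runs 1, rem=12, I/O yield, promote→Q0. Q0=[P2] Q1=[P1,P3] Q2=[]
t=8-9: P2@Q0 runs 1, rem=11, I/O yield, promote→Q0. Q0=[P2] Q1=[P1,P3] Q2=[]
t=9-10: P2@Q0 runs 1, rem=10, I/O yield, promote→Q0. Q0=[P2] Q1=[P1,P3] Q2=[]
t=10-11: P2@Q0 runs 1, rem=9, I/O yield, promote→Q0. Q0=[P2] Q1=[P1,P3] Q2=[]
t=11-12: P2@Q0 runs 1, rem=8, I/O yield, promote→Q0. Q0=[P2] Q1=[P1,P3] Q2=[]
t=12-13: P2@Q0 runs 1, rem=7, I/O yield, promote→Q0. Q0=[P2] Q1=[P1,P3] Q2=[]
t=13-14: P2@Q0 runs 1, rem=6, I/O yield, promote→Q0. Q0=[P2] Q1=[P1,P3] Q2=[]
t=14-15: P2@Q0 runs 1, rem=5, I/O yield, promote→Q0. Q0=[P2] Q1=[P1,P3] Q2=[]
t=15-16: P2@Q0 runs 1, rem=4, I/O yield, promote→Q0. Q0=[P2] Q1=[P1,P3] Q2=[]
t=16-17: P2@Q0 runs 1, rem=3, I/O yield, promote→Q0. Q0=[P2] Q1=[P1,P3] Q2=[]
t=17-18: P2@Q0 runs 1, rem=2, I/O yield, promote→Q0. Q0=[P2] Q1=[P1,P3] Q2=[]
t=18-19: P2@Q0 runs 1, rem=1, I/O yield, promote→Q0. Q0=[P2] Q1=[P1,P3] Q2=[]
t=19-20: P2@Q0 runs 1, rem=0, completes. Q0=[] Q1=[P1,P3] Q2=[]
t=20-22: P1@Q1 runs 2, rem=0, completes. Q0=[] Q1=[P3] Q2=[]
t=22-27: P3@Q1 runs 5, rem=4, quantum used, demote→Q2. Q0=[] Q1=[] Q2=[P3]
t=27-31: P3@Q2 runs 4, rem=0, completes. Q0=[] Q1=[] Q2=[]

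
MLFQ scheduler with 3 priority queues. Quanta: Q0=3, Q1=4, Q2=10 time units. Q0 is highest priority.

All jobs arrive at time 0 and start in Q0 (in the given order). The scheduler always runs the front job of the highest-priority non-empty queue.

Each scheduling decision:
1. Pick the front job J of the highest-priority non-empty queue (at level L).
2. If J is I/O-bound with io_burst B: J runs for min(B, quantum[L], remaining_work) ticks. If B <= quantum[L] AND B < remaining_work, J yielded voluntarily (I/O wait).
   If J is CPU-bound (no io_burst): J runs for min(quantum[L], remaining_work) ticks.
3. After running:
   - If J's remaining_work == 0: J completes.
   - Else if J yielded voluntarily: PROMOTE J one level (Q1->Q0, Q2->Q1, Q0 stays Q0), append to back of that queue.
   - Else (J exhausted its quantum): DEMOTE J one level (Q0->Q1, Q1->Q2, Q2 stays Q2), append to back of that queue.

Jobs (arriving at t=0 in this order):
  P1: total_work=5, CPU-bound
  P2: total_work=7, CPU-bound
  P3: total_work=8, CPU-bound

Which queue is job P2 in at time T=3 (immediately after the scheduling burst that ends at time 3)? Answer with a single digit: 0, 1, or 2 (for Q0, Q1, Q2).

t=0-3: P1@Q0 runs 3, rem=2, quantum used, demote→Q1. Q0=[P2,P3] Q1=[P1] Q2=[]
t=3-6: P2@Q0 runs 3, rem=4, quantum used, demote→Q1. Q0=[P3] Q1=[P1,P2] Q2=[]
t=6-9: P3@Q0 runs 3, rem=5, quantum used, demote→Q1. Q0=[] Q1=[P1,P2,P3] Q2=[]
t=9-11: P1@Q1 runs 2, rem=0, completes. Q0=[] Q1=[P2,P3] Q2=[]
t=11-15: P2@Q1 runs 4, rem=0, completes. Q0=[] Q1=[P3] Q2=[]
t=15-19: P3@Q1 runs 4, rem=1, quantum used, demote→Q2. Q0=[] Q1=[] Q2=[P3]
t=19-20: P3@Q2 runs 1, rem=0, completes. Q0=[] Q1=[] Q2=[]

Answer: 0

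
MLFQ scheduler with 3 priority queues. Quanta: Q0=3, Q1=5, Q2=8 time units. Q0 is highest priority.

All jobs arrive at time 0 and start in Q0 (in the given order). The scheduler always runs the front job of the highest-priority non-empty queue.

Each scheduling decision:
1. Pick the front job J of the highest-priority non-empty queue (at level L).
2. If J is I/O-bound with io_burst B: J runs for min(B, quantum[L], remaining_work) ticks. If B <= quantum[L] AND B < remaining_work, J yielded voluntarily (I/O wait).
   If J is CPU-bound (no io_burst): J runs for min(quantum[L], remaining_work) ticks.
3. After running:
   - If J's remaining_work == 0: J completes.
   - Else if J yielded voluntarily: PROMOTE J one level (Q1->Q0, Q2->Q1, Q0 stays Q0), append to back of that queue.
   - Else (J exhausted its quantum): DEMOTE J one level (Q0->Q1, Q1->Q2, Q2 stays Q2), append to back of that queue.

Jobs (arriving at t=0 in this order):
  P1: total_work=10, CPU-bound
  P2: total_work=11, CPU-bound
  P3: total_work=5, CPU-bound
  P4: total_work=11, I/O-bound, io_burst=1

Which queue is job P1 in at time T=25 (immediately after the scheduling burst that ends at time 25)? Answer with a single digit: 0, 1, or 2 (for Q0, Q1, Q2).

t=0-3: P1@Q0 runs 3, rem=7, quantum used, demote→Q1. Q0=[P2,P3,P4] Q1=[P1] Q2=[]
t=3-6: P2@Q0 runs 3, rem=8, quantum used, demote→Q1. Q0=[P3,P4] Q1=[P1,P2] Q2=[]
t=6-9: P3@Q0 runs 3, rem=2, quantum used, demote→Q1. Q0=[P4] Q1=[P1,P2,P3] Q2=[]
t=9-10: P4@Q0 runs 1, rem=10, I/O yield, promote→Q0. Q0=[P4] Q1=[P1,P2,P3] Q2=[]
t=10-11: P4@Q0 runs 1, rem=9, I/O yield, promote→Q0. Q0=[P4] Q1=[P1,P2,P3] Q2=[]
t=11-12: P4@Q0 runs 1, rem=8, I/O yield, promote→Q0. Q0=[P4] Q1=[P1,P2,P3] Q2=[]
t=12-13: P4@Q0 runs 1, rem=7, I/O yield, promote→Q0. Q0=[P4] Q1=[P1,P2,P3] Q2=[]
t=13-14: P4@Q0 runs 1, rem=6, I/O yield, promote→Q0. Q0=[P4] Q1=[P1,P2,P3] Q2=[]
t=14-15: P4@Q0 runs 1, rem=5, I/O yield, promote→Q0. Q0=[P4] Q1=[P1,P2,P3] Q2=[]
t=15-16: P4@Q0 runs 1, rem=4, I/O yield, promote→Q0. Q0=[P4] Q1=[P1,P2,P3] Q2=[]
t=16-17: P4@Q0 runs 1, rem=3, I/O yield, promote→Q0. Q0=[P4] Q1=[P1,P2,P3] Q2=[]
t=17-18: P4@Q0 runs 1, rem=2, I/O yield, promote→Q0. Q0=[P4] Q1=[P1,P2,P3] Q2=[]
t=18-19: P4@Q0 runs 1, rem=1, I/O yield, promote→Q0. Q0=[P4] Q1=[P1,P2,P3] Q2=[]
t=19-20: P4@Q0 runs 1, rem=0, completes. Q0=[] Q1=[P1,P2,P3] Q2=[]
t=20-25: P1@Q1 runs 5, rem=2, quantum used, demote→Q2. Q0=[] Q1=[P2,P3] Q2=[P1]
t=25-30: P2@Q1 runs 5, rem=3, quantum used, demote→Q2. Q0=[] Q1=[P3] Q2=[P1,P2]
t=30-32: P3@Q1 runs 2, rem=0, completes. Q0=[] Q1=[] Q2=[P1,P2]
t=32-34: P1@Q2 runs 2, rem=0, completes. Q0=[] Q1=[] Q2=[P2]
t=34-37: P2@Q2 runs 3, rem=0, completes. Q0=[] Q1=[] Q2=[]

Answer: 2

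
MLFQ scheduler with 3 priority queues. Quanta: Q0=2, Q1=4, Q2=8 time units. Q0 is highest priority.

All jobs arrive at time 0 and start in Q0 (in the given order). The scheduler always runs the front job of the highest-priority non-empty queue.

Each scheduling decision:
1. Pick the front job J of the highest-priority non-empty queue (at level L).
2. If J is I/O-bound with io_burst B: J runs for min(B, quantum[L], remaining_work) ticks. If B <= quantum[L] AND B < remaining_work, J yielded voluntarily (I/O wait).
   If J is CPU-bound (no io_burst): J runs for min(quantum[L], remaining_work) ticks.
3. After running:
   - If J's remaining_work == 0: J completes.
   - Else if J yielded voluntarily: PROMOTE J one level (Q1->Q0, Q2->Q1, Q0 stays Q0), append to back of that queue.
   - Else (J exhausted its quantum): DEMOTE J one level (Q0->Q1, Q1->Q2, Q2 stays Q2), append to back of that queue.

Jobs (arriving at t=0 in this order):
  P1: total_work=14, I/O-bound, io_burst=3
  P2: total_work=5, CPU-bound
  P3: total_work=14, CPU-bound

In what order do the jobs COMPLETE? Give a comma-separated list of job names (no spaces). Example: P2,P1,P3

t=0-2: P1@Q0 runs 2, rem=12, quantum used, demote→Q1. Q0=[P2,P3] Q1=[P1] Q2=[]
t=2-4: P2@Q0 runs 2, rem=3, quantum used, demote→Q1. Q0=[P3] Q1=[P1,P2] Q2=[]
t=4-6: P3@Q0 runs 2, rem=12, quantum used, demote→Q1. Q0=[] Q1=[P1,P2,P3] Q2=[]
t=6-9: P1@Q1 runs 3, rem=9, I/O yield, promote→Q0. Q0=[P1] Q1=[P2,P3] Q2=[]
t=9-11: P1@Q0 runs 2, rem=7, quantum used, demote→Q1. Q0=[] Q1=[P2,P3,P1] Q2=[]
t=11-14: P2@Q1 runs 3, rem=0, completes. Q0=[] Q1=[P3,P1] Q2=[]
t=14-18: P3@Q1 runs 4, rem=8, quantum used, demote→Q2. Q0=[] Q1=[P1] Q2=[P3]
t=18-21: P1@Q1 runs 3, rem=4, I/O yield, promote→Q0. Q0=[P1] Q1=[] Q2=[P3]
t=21-23: P1@Q0 runs 2, rem=2, quantum used, demote→Q1. Q0=[] Q1=[P1] Q2=[P3]
t=23-25: P1@Q1 runs 2, rem=0, completes. Q0=[] Q1=[] Q2=[P3]
t=25-33: P3@Q2 runs 8, rem=0, completes. Q0=[] Q1=[] Q2=[]

Answer: P2,P1,P3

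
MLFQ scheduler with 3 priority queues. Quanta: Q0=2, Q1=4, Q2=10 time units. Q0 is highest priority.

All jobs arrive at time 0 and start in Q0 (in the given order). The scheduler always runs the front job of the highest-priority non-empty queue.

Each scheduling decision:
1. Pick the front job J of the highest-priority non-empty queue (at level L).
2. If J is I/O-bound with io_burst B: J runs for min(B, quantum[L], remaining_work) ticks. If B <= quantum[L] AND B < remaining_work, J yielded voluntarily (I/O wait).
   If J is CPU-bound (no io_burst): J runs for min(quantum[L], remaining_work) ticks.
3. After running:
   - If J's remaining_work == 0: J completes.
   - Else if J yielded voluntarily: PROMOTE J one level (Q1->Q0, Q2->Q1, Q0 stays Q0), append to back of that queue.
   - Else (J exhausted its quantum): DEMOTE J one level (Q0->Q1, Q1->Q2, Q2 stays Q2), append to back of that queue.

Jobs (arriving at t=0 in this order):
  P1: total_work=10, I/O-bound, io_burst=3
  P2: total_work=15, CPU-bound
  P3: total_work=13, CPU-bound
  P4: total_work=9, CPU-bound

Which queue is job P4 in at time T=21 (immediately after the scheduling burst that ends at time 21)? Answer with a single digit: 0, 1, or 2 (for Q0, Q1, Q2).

Answer: 1

Derivation:
t=0-2: P1@Q0 runs 2, rem=8, quantum used, demote→Q1. Q0=[P2,P3,P4] Q1=[P1] Q2=[]
t=2-4: P2@Q0 runs 2, rem=13, quantum used, demote→Q1. Q0=[P3,P4] Q1=[P1,P2] Q2=[]
t=4-6: P3@Q0 runs 2, rem=11, quantum used, demote→Q1. Q0=[P4] Q1=[P1,P2,P3] Q2=[]
t=6-8: P4@Q0 runs 2, rem=7, quantum used, demote→Q1. Q0=[] Q1=[P1,P2,P3,P4] Q2=[]
t=8-11: P1@Q1 runs 3, rem=5, I/O yield, promote→Q0. Q0=[P1] Q1=[P2,P3,P4] Q2=[]
t=11-13: P1@Q0 runs 2, rem=3, quantum used, demote→Q1. Q0=[] Q1=[P2,P3,P4,P1] Q2=[]
t=13-17: P2@Q1 runs 4, rem=9, quantum used, demote→Q2. Q0=[] Q1=[P3,P4,P1] Q2=[P2]
t=17-21: P3@Q1 runs 4, rem=7, quantum used, demote→Q2. Q0=[] Q1=[P4,P1] Q2=[P2,P3]
t=21-25: P4@Q1 runs 4, rem=3, quantum used, demote→Q2. Q0=[] Q1=[P1] Q2=[P2,P3,P4]
t=25-28: P1@Q1 runs 3, rem=0, completes. Q0=[] Q1=[] Q2=[P2,P3,P4]
t=28-37: P2@Q2 runs 9, rem=0, completes. Q0=[] Q1=[] Q2=[P3,P4]
t=37-44: P3@Q2 runs 7, rem=0, completes. Q0=[] Q1=[] Q2=[P4]
t=44-47: P4@Q2 runs 3, rem=0, completes. Q0=[] Q1=[] Q2=[]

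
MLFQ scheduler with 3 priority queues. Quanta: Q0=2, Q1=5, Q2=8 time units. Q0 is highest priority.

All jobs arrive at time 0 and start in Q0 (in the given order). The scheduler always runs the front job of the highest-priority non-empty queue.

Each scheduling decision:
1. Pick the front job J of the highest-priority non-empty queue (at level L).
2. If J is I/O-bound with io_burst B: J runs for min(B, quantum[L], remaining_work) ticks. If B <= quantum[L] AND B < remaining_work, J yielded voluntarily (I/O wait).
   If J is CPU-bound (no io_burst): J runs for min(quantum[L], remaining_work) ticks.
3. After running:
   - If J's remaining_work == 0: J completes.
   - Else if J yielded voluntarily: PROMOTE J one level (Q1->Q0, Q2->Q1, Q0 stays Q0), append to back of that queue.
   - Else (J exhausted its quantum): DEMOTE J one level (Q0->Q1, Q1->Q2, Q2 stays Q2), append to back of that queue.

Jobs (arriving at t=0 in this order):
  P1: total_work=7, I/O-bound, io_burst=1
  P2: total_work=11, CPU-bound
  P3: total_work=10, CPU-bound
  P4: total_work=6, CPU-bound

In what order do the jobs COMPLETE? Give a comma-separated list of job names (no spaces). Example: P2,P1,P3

t=0-1: P1@Q0 runs 1, rem=6, I/O yield, promote→Q0. Q0=[P2,P3,P4,P1] Q1=[] Q2=[]
t=1-3: P2@Q0 runs 2, rem=9, quantum used, demote→Q1. Q0=[P3,P4,P1] Q1=[P2] Q2=[]
t=3-5: P3@Q0 runs 2, rem=8, quantum used, demote→Q1. Q0=[P4,P1] Q1=[P2,P3] Q2=[]
t=5-7: P4@Q0 runs 2, rem=4, quantum used, demote→Q1. Q0=[P1] Q1=[P2,P3,P4] Q2=[]
t=7-8: P1@Q0 runs 1, rem=5, I/O yield, promote→Q0. Q0=[P1] Q1=[P2,P3,P4] Q2=[]
t=8-9: P1@Q0 runs 1, rem=4, I/O yield, promote→Q0. Q0=[P1] Q1=[P2,P3,P4] Q2=[]
t=9-10: P1@Q0 runs 1, rem=3, I/O yield, promote→Q0. Q0=[P1] Q1=[P2,P3,P4] Q2=[]
t=10-11: P1@Q0 runs 1, rem=2, I/O yield, promote→Q0. Q0=[P1] Q1=[P2,P3,P4] Q2=[]
t=11-12: P1@Q0 runs 1, rem=1, I/O yield, promote→Q0. Q0=[P1] Q1=[P2,P3,P4] Q2=[]
t=12-13: P1@Q0 runs 1, rem=0, completes. Q0=[] Q1=[P2,P3,P4] Q2=[]
t=13-18: P2@Q1 runs 5, rem=4, quantum used, demote→Q2. Q0=[] Q1=[P3,P4] Q2=[P2]
t=18-23: P3@Q1 runs 5, rem=3, quantum used, demote→Q2. Q0=[] Q1=[P4] Q2=[P2,P3]
t=23-27: P4@Q1 runs 4, rem=0, completes. Q0=[] Q1=[] Q2=[P2,P3]
t=27-31: P2@Q2 runs 4, rem=0, completes. Q0=[] Q1=[] Q2=[P3]
t=31-34: P3@Q2 runs 3, rem=0, completes. Q0=[] Q1=[] Q2=[]

Answer: P1,P4,P2,P3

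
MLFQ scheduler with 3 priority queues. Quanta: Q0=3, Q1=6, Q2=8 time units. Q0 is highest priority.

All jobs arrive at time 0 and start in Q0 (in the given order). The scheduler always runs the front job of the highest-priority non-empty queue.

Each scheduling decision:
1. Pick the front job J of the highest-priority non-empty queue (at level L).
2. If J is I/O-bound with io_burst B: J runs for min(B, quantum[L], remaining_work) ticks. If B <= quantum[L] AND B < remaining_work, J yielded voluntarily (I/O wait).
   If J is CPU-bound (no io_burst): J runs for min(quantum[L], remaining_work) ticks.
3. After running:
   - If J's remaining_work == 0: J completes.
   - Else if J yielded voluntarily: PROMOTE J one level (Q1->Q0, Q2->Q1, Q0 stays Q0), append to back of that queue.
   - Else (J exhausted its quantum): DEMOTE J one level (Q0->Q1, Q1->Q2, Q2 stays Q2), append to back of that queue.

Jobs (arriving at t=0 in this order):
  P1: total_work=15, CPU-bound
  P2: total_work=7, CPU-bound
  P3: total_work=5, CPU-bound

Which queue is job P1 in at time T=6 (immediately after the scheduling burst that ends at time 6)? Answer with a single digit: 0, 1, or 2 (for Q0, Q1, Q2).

t=0-3: P1@Q0 runs 3, rem=12, quantum used, demote→Q1. Q0=[P2,P3] Q1=[P1] Q2=[]
t=3-6: P2@Q0 runs 3, rem=4, quantum used, demote→Q1. Q0=[P3] Q1=[P1,P2] Q2=[]
t=6-9: P3@Q0 runs 3, rem=2, quantum used, demote→Q1. Q0=[] Q1=[P1,P2,P3] Q2=[]
t=9-15: P1@Q1 runs 6, rem=6, quantum used, demote→Q2. Q0=[] Q1=[P2,P3] Q2=[P1]
t=15-19: P2@Q1 runs 4, rem=0, completes. Q0=[] Q1=[P3] Q2=[P1]
t=19-21: P3@Q1 runs 2, rem=0, completes. Q0=[] Q1=[] Q2=[P1]
t=21-27: P1@Q2 runs 6, rem=0, completes. Q0=[] Q1=[] Q2=[]

Answer: 1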